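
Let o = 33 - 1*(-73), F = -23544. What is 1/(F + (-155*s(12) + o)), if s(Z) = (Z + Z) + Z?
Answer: -1/29018 ≈ -3.4461e-5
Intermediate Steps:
o = 106 (o = 33 + 73 = 106)
s(Z) = 3*Z (s(Z) = 2*Z + Z = 3*Z)
1/(F + (-155*s(12) + o)) = 1/(-23544 + (-465*12 + 106)) = 1/(-23544 + (-155*36 + 106)) = 1/(-23544 + (-5580 + 106)) = 1/(-23544 - 5474) = 1/(-29018) = -1/29018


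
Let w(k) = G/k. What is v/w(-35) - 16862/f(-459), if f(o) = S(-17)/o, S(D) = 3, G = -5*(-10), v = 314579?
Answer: 23596807/10 ≈ 2.3597e+6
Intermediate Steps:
G = 50
w(k) = 50/k
f(o) = 3/o
v/w(-35) - 16862/f(-459) = 314579/((50/(-35))) - 16862/(3/(-459)) = 314579/((50*(-1/35))) - 16862/(3*(-1/459)) = 314579/(-10/7) - 16862/(-1/153) = 314579*(-7/10) - 16862*(-153) = -2202053/10 + 2579886 = 23596807/10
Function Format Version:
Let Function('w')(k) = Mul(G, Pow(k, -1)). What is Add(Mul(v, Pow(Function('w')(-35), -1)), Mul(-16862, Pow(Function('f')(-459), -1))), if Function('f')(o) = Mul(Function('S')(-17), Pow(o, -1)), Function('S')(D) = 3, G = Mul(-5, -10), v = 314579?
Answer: Rational(23596807, 10) ≈ 2.3597e+6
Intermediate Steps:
G = 50
Function('w')(k) = Mul(50, Pow(k, -1))
Function('f')(o) = Mul(3, Pow(o, -1))
Add(Mul(v, Pow(Function('w')(-35), -1)), Mul(-16862, Pow(Function('f')(-459), -1))) = Add(Mul(314579, Pow(Mul(50, Pow(-35, -1)), -1)), Mul(-16862, Pow(Mul(3, Pow(-459, -1)), -1))) = Add(Mul(314579, Pow(Mul(50, Rational(-1, 35)), -1)), Mul(-16862, Pow(Mul(3, Rational(-1, 459)), -1))) = Add(Mul(314579, Pow(Rational(-10, 7), -1)), Mul(-16862, Pow(Rational(-1, 153), -1))) = Add(Mul(314579, Rational(-7, 10)), Mul(-16862, -153)) = Add(Rational(-2202053, 10), 2579886) = Rational(23596807, 10)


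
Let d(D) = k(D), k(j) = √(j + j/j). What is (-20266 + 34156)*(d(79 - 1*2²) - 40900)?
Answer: -568101000 + 27780*√19 ≈ -5.6798e+8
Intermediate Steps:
k(j) = √(1 + j) (k(j) = √(j + 1) = √(1 + j))
d(D) = √(1 + D)
(-20266 + 34156)*(d(79 - 1*2²) - 40900) = (-20266 + 34156)*(√(1 + (79 - 1*2²)) - 40900) = 13890*(√(1 + (79 - 1*4)) - 40900) = 13890*(√(1 + (79 - 4)) - 40900) = 13890*(√(1 + 75) - 40900) = 13890*(√76 - 40900) = 13890*(2*√19 - 40900) = 13890*(-40900 + 2*√19) = -568101000 + 27780*√19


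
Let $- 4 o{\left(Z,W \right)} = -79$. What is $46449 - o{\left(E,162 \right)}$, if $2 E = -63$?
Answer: $\frac{185717}{4} \approx 46429.0$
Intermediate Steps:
$E = - \frac{63}{2}$ ($E = \frac{1}{2} \left(-63\right) = - \frac{63}{2} \approx -31.5$)
$o{\left(Z,W \right)} = \frac{79}{4}$ ($o{\left(Z,W \right)} = \left(- \frac{1}{4}\right) \left(-79\right) = \frac{79}{4}$)
$46449 - o{\left(E,162 \right)} = 46449 - \frac{79}{4} = \frac{185717}{4}$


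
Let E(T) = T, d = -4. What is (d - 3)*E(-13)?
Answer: 91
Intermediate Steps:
(d - 3)*E(-13) = (-4 - 3)*(-13) = -7*(-13) = 91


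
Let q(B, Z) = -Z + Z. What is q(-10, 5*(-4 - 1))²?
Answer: 0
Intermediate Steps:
q(B, Z) = 0
q(-10, 5*(-4 - 1))² = 0² = 0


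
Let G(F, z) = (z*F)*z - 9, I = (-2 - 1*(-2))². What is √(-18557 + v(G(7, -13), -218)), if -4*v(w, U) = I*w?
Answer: I*√18557 ≈ 136.22*I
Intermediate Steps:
I = 0 (I = (-2 + 2)² = 0² = 0)
G(F, z) = -9 + F*z² (G(F, z) = (F*z)*z - 9 = F*z² - 9 = -9 + F*z²)
v(w, U) = 0 (v(w, U) = -0*w = -¼*0 = 0)
√(-18557 + v(G(7, -13), -218)) = √(-18557 + 0) = √(-18557) = I*√18557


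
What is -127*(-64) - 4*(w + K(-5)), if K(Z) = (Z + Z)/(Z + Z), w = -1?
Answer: 8128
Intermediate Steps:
K(Z) = 1 (K(Z) = (2*Z)/((2*Z)) = (2*Z)*(1/(2*Z)) = 1)
-127*(-64) - 4*(w + K(-5)) = -127*(-64) - 4*(-1 + 1) = 8128 - 4*0 = 8128 + 0 = 8128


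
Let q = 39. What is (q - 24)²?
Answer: 225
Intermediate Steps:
(q - 24)² = (39 - 24)² = 15² = 225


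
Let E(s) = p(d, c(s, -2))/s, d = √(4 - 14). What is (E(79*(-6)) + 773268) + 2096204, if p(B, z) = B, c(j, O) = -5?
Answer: 2869472 - I*√10/474 ≈ 2.8695e+6 - 0.0066715*I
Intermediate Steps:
d = I*√10 (d = √(-10) = I*√10 ≈ 3.1623*I)
E(s) = I*√10/s (E(s) = (I*√10)/s = I*√10/s)
(E(79*(-6)) + 773268) + 2096204 = (I*√10/((79*(-6))) + 773268) + 2096204 = (I*√10/(-474) + 773268) + 2096204 = (I*√10*(-1/474) + 773268) + 2096204 = (-I*√10/474 + 773268) + 2096204 = (773268 - I*√10/474) + 2096204 = 2869472 - I*√10/474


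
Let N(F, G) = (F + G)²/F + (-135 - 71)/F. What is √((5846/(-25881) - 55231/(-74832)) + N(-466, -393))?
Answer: I*√2237818027151869118069397/37604782428 ≈ 39.78*I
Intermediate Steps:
N(F, G) = -206/F + (F + G)²/F (N(F, G) = (F + G)²/F - 206/F = -206/F + (F + G)²/F)
√((5846/(-25881) - 55231/(-74832)) + N(-466, -393)) = √((5846/(-25881) - 55231/(-74832)) + (-206 + (-466 - 393)²)/(-466)) = √((5846*(-1/25881) - 55231*(-1/74832)) - (-206 + (-859)²)/466) = √((-5846/25881 + 55231/74832) - (-206 + 737881)/466) = √(330655213/645575664 - 1/466*737675) = √(330655213/645575664 - 737675/466) = √(-238035471305971/150419129712) = I*√2237818027151869118069397/37604782428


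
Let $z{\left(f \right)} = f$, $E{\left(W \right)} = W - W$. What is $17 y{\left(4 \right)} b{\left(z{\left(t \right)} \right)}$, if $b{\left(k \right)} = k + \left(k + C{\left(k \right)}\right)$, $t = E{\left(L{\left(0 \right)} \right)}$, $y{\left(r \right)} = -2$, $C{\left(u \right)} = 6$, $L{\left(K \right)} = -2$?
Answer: $-204$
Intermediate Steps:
$E{\left(W \right)} = 0$
$t = 0$
$b{\left(k \right)} = 6 + 2 k$ ($b{\left(k \right)} = k + \left(k + 6\right) = k + \left(6 + k\right) = 6 + 2 k$)
$17 y{\left(4 \right)} b{\left(z{\left(t \right)} \right)} = 17 \left(-2\right) \left(6 + 2 \cdot 0\right) = - 34 \left(6 + 0\right) = \left(-34\right) 6 = -204$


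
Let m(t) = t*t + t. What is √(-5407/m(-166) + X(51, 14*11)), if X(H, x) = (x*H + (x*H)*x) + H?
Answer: √913323816896370/27390 ≈ 1103.4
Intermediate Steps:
m(t) = t + t² (m(t) = t² + t = t + t²)
X(H, x) = H + H*x + H*x² (X(H, x) = (H*x + (H*x)*x) + H = (H*x + H*x²) + H = H + H*x + H*x²)
√(-5407/m(-166) + X(51, 14*11)) = √(-5407*(-1/(166*(1 - 166))) + 51*(1 + 14*11 + (14*11)²)) = √(-5407/((-166*(-165))) + 51*(1 + 154 + 154²)) = √(-5407/27390 + 51*(1 + 154 + 23716)) = √(-5407*1/27390 + 51*23871) = √(-5407/27390 + 1217421) = √(33345155783/27390) = √913323816896370/27390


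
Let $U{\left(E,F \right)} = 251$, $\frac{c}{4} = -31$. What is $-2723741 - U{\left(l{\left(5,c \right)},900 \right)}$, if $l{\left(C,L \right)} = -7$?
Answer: $-2723992$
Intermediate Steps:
$c = -124$ ($c = 4 \left(-31\right) = -124$)
$-2723741 - U{\left(l{\left(5,c \right)},900 \right)} = -2723741 - 251 = -2723992$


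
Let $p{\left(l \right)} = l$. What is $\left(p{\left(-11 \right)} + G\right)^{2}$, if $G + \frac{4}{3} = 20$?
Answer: $\frac{529}{9} \approx 58.778$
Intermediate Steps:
$G = \frac{56}{3}$ ($G = - \frac{4}{3} + 20 = \frac{56}{3} \approx 18.667$)
$\left(p{\left(-11 \right)} + G\right)^{2} = \left(-11 + \frac{56}{3}\right)^{2} = \left(\frac{23}{3}\right)^{2} = \frac{529}{9}$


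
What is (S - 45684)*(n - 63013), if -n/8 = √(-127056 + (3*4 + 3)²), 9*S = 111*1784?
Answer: 4476695572/3 + 568352*I*√126831/3 ≈ 1.4922e+9 + 6.747e+7*I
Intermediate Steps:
S = 66008/3 (S = (111*1784)/9 = (⅑)*198024 = 66008/3 ≈ 22003.)
n = -8*I*√126831 (n = -8*√(-127056 + (3*4 + 3)²) = -8*√(-127056 + (12 + 3)²) = -8*√(-127056 + 15²) = -8*√(-127056 + 225) = -8*I*√126831 ≈ -2849.1*I)
(S - 45684)*(n - 63013) = (66008/3 - 45684)*(-8*I*√126831 - 63013) = -71044*(-63013 - 8*I*√126831)/3 = 4476695572/3 + 568352*I*√126831/3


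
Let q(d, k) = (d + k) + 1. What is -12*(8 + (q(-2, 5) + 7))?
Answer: -228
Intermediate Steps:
q(d, k) = 1 + d + k
-12*(8 + (q(-2, 5) + 7)) = -12*(8 + ((1 - 2 + 5) + 7)) = -12*(8 + (4 + 7)) = -12*(8 + 11) = -12*19 = -228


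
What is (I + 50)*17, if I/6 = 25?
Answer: 3400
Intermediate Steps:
I = 150 (I = 6*25 = 150)
(I + 50)*17 = (150 + 50)*17 = 200*17 = 3400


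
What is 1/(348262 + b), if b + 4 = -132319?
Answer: 1/215939 ≈ 4.6309e-6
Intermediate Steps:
b = -132323 (b = -4 - 132319 = -132323)
1/(348262 + b) = 1/(348262 - 132323) = 1/215939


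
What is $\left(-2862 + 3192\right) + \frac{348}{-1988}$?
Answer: $\frac{163923}{497} \approx 329.82$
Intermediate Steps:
$\left(-2862 + 3192\right) + \frac{348}{-1988} = 330 + 348 \left(- \frac{1}{1988}\right) = 330 - \frac{87}{497} = \frac{163923}{497}$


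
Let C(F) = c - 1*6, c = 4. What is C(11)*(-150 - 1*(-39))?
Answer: 222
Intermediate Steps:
C(F) = -2 (C(F) = 4 - 1*6 = 4 - 6 = -2)
C(11)*(-150 - 1*(-39)) = -2*(-150 - 1*(-39)) = -2*(-150 + 39) = -2*(-111) = 222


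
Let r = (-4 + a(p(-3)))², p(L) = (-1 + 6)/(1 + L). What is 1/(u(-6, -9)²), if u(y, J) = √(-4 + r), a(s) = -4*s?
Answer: 1/32 ≈ 0.031250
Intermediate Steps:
p(L) = 5/(1 + L)
r = 36 (r = (-4 - 20/(1 - 3))² = (-4 - 20/(-2))² = (-4 - 20*(-1)/2)² = (-4 - 4*(-5/2))² = (-4 + 10)² = 6² = 36)
u(y, J) = 4*√2 (u(y, J) = √(-4 + 36) = √32 = 4*√2)
1/(u(-6, -9)²) = 1/((4*√2)²) = 1/32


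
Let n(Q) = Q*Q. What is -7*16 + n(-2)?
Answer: -108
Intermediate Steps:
n(Q) = Q²
-7*16 + n(-2) = -7*16 + (-2)² = -112 + 4 = -108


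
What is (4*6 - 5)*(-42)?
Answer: -798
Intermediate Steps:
(4*6 - 5)*(-42) = (24 - 5)*(-42) = 19*(-42) = -798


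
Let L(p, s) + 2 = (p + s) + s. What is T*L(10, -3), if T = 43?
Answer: 86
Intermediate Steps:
L(p, s) = -2 + p + 2*s (L(p, s) = -2 + ((p + s) + s) = -2 + (p + 2*s) = -2 + p + 2*s)
T*L(10, -3) = 43*(-2 + 10 + 2*(-3)) = 43*(-2 + 10 - 6) = 43*2 = 86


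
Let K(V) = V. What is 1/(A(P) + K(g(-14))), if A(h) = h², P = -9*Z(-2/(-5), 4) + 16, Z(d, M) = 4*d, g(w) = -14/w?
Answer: 25/89 ≈ 0.28090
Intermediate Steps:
P = 8/5 (P = -36*(-2/(-5)) + 16 = -36*(-2*(-⅕)) + 16 = -36*2/5 + 16 = -9*8/5 + 16 = -72/5 + 16 = 8/5 ≈ 1.6000)
1/(A(P) + K(g(-14))) = 1/((8/5)² - 14/(-14)) = 1/(64/25 - 14*(-1/14)) = 1/(64/25 + 1) = 1/(89/25) = 25/89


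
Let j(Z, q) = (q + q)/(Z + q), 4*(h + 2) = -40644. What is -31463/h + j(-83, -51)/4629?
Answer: 3252849174/1050661103 ≈ 3.0960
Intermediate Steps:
h = -10163 (h = -2 + (1/4)*(-40644) = -2 - 10161 = -10163)
j(Z, q) = 2*q/(Z + q) (j(Z, q) = (2*q)/(Z + q) = 2*q/(Z + q))
-31463/h + j(-83, -51)/4629 = -31463/(-10163) + (2*(-51)/(-83 - 51))/4629 = -31463*(-1/10163) + (2*(-51)/(-134))*(1/4629) = 31463/10163 + (2*(-51)*(-1/134))*(1/4629) = 31463/10163 + (51/67)*(1/4629) = 31463/10163 + 17/103381 = 3252849174/1050661103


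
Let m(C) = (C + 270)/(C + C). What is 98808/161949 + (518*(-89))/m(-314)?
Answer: -390729347466/593813 ≈ -6.5800e+5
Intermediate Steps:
m(C) = (270 + C)/(2*C) (m(C) = (270 + C)/((2*C)) = (270 + C)*(1/(2*C)) = (270 + C)/(2*C))
98808/161949 + (518*(-89))/m(-314) = 98808/161949 + (518*(-89))/(((½)*(270 - 314)/(-314))) = 98808*(1/161949) - 46102/((½)*(-1/314)*(-44)) = 32936/53983 - 46102/11/157 = 32936/53983 - 46102*157/11 = 32936/53983 - 7238014/11 = -390729347466/593813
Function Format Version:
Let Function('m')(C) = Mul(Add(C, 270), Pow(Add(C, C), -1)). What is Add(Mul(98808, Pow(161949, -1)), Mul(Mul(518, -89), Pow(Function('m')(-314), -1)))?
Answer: Rational(-390729347466, 593813) ≈ -6.5800e+5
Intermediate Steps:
Function('m')(C) = Mul(Rational(1, 2), Pow(C, -1), Add(270, C)) (Function('m')(C) = Mul(Add(270, C), Pow(Mul(2, C), -1)) = Mul(Add(270, C), Mul(Rational(1, 2), Pow(C, -1))) = Mul(Rational(1, 2), Pow(C, -1), Add(270, C)))
Add(Mul(98808, Pow(161949, -1)), Mul(Mul(518, -89), Pow(Function('m')(-314), -1))) = Add(Mul(98808, Pow(161949, -1)), Mul(Mul(518, -89), Pow(Mul(Rational(1, 2), Pow(-314, -1), Add(270, -314)), -1))) = Add(Mul(98808, Rational(1, 161949)), Mul(-46102, Pow(Mul(Rational(1, 2), Rational(-1, 314), -44), -1))) = Add(Rational(32936, 53983), Mul(-46102, Pow(Rational(11, 157), -1))) = Add(Rational(32936, 53983), Mul(-46102, Rational(157, 11))) = Add(Rational(32936, 53983), Rational(-7238014, 11)) = Rational(-390729347466, 593813)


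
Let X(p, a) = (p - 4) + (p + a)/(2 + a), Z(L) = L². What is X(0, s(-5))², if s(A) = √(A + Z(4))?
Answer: 333/49 + 68*√11/49 ≈ 11.399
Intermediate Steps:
s(A) = √(16 + A) (s(A) = √(A + 4²) = √(A + 16) = √(16 + A))
X(p, a) = -4 + p + (a + p)/(2 + a) (X(p, a) = (-4 + p) + (a + p)/(2 + a) = -4 + p + (a + p)/(2 + a))
X(0, s(-5))² = ((-8 - 3*√(16 - 5) + 3*0 + √(16 - 5)*0)/(2 + √(16 - 5)))² = ((-8 - 3*√11 + 0 + √11*0)/(2 + √11))² = ((-8 - 3*√11 + 0 + 0)/(2 + √11))² = ((-8 - 3*√11)/(2 + √11))² = (-8 - 3*√11)²/(2 + √11)²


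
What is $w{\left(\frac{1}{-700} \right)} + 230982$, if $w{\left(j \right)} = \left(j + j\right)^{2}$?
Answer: $\frac{28295295001}{122500} \approx 2.3098 \cdot 10^{5}$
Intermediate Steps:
$w{\left(j \right)} = 4 j^{2}$ ($w{\left(j \right)} = \left(2 j\right)^{2} = 4 j^{2}$)
$w{\left(\frac{1}{-700} \right)} + 230982 = 4 \left(\frac{1}{-700}\right)^{2} + 230982 = 4 \left(- \frac{1}{700}\right)^{2} + 230982 = 4 \cdot \frac{1}{490000} + 230982 = \frac{1}{122500} + 230982 = \frac{28295295001}{122500}$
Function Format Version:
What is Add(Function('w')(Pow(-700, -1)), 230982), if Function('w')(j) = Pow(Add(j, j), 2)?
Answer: Rational(28295295001, 122500) ≈ 2.3098e+5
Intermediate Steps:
Function('w')(j) = Mul(4, Pow(j, 2)) (Function('w')(j) = Pow(Mul(2, j), 2) = Mul(4, Pow(j, 2)))
Add(Function('w')(Pow(-700, -1)), 230982) = Add(Mul(4, Pow(Pow(-700, -1), 2)), 230982) = Add(Mul(4, Pow(Rational(-1, 700), 2)), 230982) = Add(Mul(4, Rational(1, 490000)), 230982) = Add(Rational(1, 122500), 230982) = Rational(28295295001, 122500)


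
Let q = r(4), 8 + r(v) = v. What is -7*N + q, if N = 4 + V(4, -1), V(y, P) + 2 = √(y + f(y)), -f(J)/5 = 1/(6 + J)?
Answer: -18 - 7*√14/2 ≈ -31.096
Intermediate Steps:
r(v) = -8 + v
q = -4 (q = -8 + 4 = -4)
f(J) = -5/(6 + J)
V(y, P) = -2 + √(y - 5/(6 + y))
N = 2 + √14/2 (N = 4 + (-2 + √((-5 + 4*(6 + 4))/(6 + 4))) = 4 + (-2 + √((-5 + 4*10)/10)) = 4 + (-2 + √((-5 + 40)/10)) = 4 + (-2 + √((⅒)*35)) = 4 + (-2 + √(7/2)) = 4 + (-2 + √14/2) = 2 + √14/2 ≈ 3.8708)
-7*N + q = -7*(2 + √14/2) - 4 = (-14 - 7*√14/2) - 4 = -18 - 7*√14/2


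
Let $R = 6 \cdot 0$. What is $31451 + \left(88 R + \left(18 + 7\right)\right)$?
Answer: $31476$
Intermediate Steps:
$R = 0$
$31451 + \left(88 R + \left(18 + 7\right)\right) = 31451 + \left(88 \cdot 0 + \left(18 + 7\right)\right) = 31451 + \left(0 + 25\right) = 31451 + 25 = 31476$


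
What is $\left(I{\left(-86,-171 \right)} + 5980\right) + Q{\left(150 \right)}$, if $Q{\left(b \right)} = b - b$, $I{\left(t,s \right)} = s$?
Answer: $5809$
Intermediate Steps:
$Q{\left(b \right)} = 0$
$\left(I{\left(-86,-171 \right)} + 5980\right) + Q{\left(150 \right)} = \left(-171 + 5980\right) + 0 = 5809 + 0 = 5809$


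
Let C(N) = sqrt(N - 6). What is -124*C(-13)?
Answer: -124*I*sqrt(19) ≈ -540.5*I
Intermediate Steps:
C(N) = sqrt(-6 + N)
-124*C(-13) = -124*sqrt(-6 - 13) = -124*I*sqrt(19)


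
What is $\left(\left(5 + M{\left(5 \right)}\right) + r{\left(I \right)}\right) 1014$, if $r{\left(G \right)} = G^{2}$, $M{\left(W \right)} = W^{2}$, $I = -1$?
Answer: $31434$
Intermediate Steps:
$\left(\left(5 + M{\left(5 \right)}\right) + r{\left(I \right)}\right) 1014 = \left(\left(5 + 5^{2}\right) + \left(-1\right)^{2}\right) 1014 = \left(\left(5 + 25\right) + 1\right) 1014 = \left(30 + 1\right) 1014 = 31 \cdot 1014 = 31434$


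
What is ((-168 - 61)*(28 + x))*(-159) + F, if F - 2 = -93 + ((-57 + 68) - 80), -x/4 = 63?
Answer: -8156224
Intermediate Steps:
x = -252 (x = -4*63 = -252)
F = -160 (F = 2 + (-93 + ((-57 + 68) - 80)) = 2 + (-93 + (11 - 80)) = 2 + (-93 - 69) = 2 - 162 = -160)
((-168 - 61)*(28 + x))*(-159) + F = ((-168 - 61)*(28 - 252))*(-159) - 160 = -229*(-224)*(-159) - 160 = 51296*(-159) - 160 = -8156064 - 160 = -8156224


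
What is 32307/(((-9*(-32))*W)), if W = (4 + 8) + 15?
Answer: 10769/2592 ≈ 4.1547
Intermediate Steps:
W = 27 (W = 12 + 15 = 27)
32307/(((-9*(-32))*W)) = 32307/((-9*(-32)*27)) = 32307/((288*27)) = 32307/7776 = 32307*(1/7776) = 10769/2592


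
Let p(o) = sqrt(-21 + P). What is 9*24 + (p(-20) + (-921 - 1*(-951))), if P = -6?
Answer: 246 + 3*I*sqrt(3) ≈ 246.0 + 5.1962*I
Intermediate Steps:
p(o) = 3*I*sqrt(3) (p(o) = sqrt(-21 - 6) = sqrt(-27) = 3*I*sqrt(3))
9*24 + (p(-20) + (-921 - 1*(-951))) = 9*24 + (3*I*sqrt(3) + (-921 - 1*(-951))) = 216 + (3*I*sqrt(3) + (-921 + 951)) = 216 + (3*I*sqrt(3) + 30) = 216 + (30 + 3*I*sqrt(3)) = 246 + 3*I*sqrt(3)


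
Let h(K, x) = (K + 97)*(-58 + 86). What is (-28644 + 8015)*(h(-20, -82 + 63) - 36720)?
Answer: 713020756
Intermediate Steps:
h(K, x) = 2716 + 28*K (h(K, x) = (97 + K)*28 = 2716 + 28*K)
(-28644 + 8015)*(h(-20, -82 + 63) - 36720) = (-28644 + 8015)*((2716 + 28*(-20)) - 36720) = -20629*((2716 - 560) - 36720) = -20629*(2156 - 36720) = -20629*(-34564) = 713020756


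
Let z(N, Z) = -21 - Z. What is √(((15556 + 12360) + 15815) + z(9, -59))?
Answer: √43769 ≈ 209.21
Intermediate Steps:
√(((15556 + 12360) + 15815) + z(9, -59)) = √(((15556 + 12360) + 15815) + (-21 - 1*(-59))) = √((27916 + 15815) + (-21 + 59)) = √(43731 + 38) = √43769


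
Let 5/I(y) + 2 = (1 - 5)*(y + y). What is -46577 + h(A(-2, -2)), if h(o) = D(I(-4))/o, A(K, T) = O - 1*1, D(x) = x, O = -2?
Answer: -838387/18 ≈ -46577.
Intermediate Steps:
I(y) = 5/(-2 - 8*y) (I(y) = 5/(-2 + (1 - 5)*(y + y)) = 5/(-2 - 8*y))
A(K, T) = -3 (A(K, T) = -2 - 1*1 = -2 - 1 = -3)
h(o) = 1/(6*o) (h(o) = (-5/(2 + 8*(-4)))/o = (-5/(2 - 32))/o = (-5/(-30))/o = (-5*(-1/30))/o = 1/(6*o))
-46577 + h(A(-2, -2)) = -46577 + (⅙)/(-3) = -46577 + (⅙)*(-⅓) = -46577 - 1/18 = -838387/18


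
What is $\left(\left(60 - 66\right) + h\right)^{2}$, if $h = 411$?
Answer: $164025$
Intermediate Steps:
$\left(\left(60 - 66\right) + h\right)^{2} = \left(\left(60 - 66\right) + 411\right)^{2} = \left(-6 + 411\right)^{2} = 405^{2} = 164025$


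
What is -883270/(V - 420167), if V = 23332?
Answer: 176654/79367 ≈ 2.2258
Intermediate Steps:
-883270/(V - 420167) = -883270/(23332 - 420167) = -883270/(-396835) = -883270*(-1/396835) = 176654/79367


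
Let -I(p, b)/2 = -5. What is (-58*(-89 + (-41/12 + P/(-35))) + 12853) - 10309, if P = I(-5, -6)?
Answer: 332671/42 ≈ 7920.7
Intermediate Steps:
I(p, b) = 10 (I(p, b) = -2*(-5) = 10)
P = 10
(-58*(-89 + (-41/12 + P/(-35))) + 12853) - 10309 = (-58*(-89 + (-41/12 + 10/(-35))) + 12853) - 10309 = (-58*(-89 + (-41*1/12 + 10*(-1/35))) + 12853) - 10309 = (-58*(-89 + (-41/12 - 2/7)) + 12853) - 10309 = (-58*(-89 - 311/84) + 12853) - 10309 = (-58*(-7787/84) + 12853) - 10309 = (225823/42 + 12853) - 10309 = 765649/42 - 10309 = 332671/42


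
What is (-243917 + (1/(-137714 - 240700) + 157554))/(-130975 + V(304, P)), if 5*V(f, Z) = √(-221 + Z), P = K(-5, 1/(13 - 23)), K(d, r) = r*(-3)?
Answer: 535048727608240625/811435535268673599 + 163404841415*I*√22070/1622871070537347198 ≈ 0.65939 + 1.4958e-5*I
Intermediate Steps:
K(d, r) = -3*r
P = 3/10 (P = -3/(13 - 23) = -3/(-10) = -3*(-⅒) = 3/10 ≈ 0.30000)
V(f, Z) = √(-221 + Z)/5
(-243917 + (1/(-137714 - 240700) + 157554))/(-130975 + V(304, P)) = (-243917 + (1/(-137714 - 240700) + 157554))/(-130975 + √(-221 + 3/10)/5) = (-243917 + (1/(-378414) + 157554))/(-130975 + √(-2207/10)/5) = (-243917 + (-1/378414 + 157554))/(-130975 + (I*√22070/10)/5) = (-243917 + 59620639355/378414)/(-130975 + I*√22070/50) = -32680968283/(378414*(-130975 + I*√22070/50))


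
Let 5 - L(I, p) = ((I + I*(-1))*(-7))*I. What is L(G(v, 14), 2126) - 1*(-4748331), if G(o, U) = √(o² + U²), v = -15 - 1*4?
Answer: 4748336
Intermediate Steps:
v = -19 (v = -15 - 4 = -19)
G(o, U) = √(U² + o²)
L(I, p) = 5 (L(I, p) = 5 - (I + I*(-1))*(-7)*I = 5 - (I - I)*(-7)*I = 5 - 0*(-7)*I = 5 - 0*I = 5 - 1*0 = 5 + 0 = 5)
L(G(v, 14), 2126) - 1*(-4748331) = 5 - 1*(-4748331) = 5 + 4748331 = 4748336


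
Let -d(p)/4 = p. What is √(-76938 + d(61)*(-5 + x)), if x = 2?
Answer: I*√76206 ≈ 276.05*I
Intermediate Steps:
d(p) = -4*p
√(-76938 + d(61)*(-5 + x)) = √(-76938 + (-4*61)*(-5 + 2)) = √(-76938 - 244*(-3)) = √(-76938 + 732) = √(-76206) = I*√76206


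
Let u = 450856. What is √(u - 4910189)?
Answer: I*√4459333 ≈ 2111.7*I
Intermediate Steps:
√(u - 4910189) = √(450856 - 4910189) = √(-4459333) = I*√4459333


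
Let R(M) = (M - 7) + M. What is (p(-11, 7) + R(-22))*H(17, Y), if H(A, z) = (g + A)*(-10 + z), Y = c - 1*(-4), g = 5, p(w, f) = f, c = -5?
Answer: 10648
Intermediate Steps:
Y = -1 (Y = -5 - 1*(-4) = -5 + 4 = -1)
R(M) = -7 + 2*M (R(M) = (-7 + M) + M = -7 + 2*M)
H(A, z) = (-10 + z)*(5 + A) (H(A, z) = (5 + A)*(-10 + z) = (-10 + z)*(5 + A))
(p(-11, 7) + R(-22))*H(17, Y) = (7 + (-7 + 2*(-22)))*(-50 - 10*17 + 5*(-1) + 17*(-1)) = (7 + (-7 - 44))*(-50 - 170 - 5 - 17) = (7 - 51)*(-242) = -44*(-242) = 10648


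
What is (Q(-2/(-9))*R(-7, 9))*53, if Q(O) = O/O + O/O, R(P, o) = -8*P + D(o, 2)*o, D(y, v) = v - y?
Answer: -742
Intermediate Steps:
R(P, o) = -8*P + o*(2 - o) (R(P, o) = -8*P + (2 - o)*o = -8*P + o*(2 - o))
Q(O) = 2 (Q(O) = 1 + 1 = 2)
(Q(-2/(-9))*R(-7, 9))*53 = (2*(-8*(-7) - 1*9*(-2 + 9)))*53 = (2*(56 - 1*9*7))*53 = (2*(56 - 63))*53 = (2*(-7))*53 = -14*53 = -742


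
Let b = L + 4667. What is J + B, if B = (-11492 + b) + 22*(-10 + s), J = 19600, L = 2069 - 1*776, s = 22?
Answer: 14332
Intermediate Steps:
L = 1293 (L = 2069 - 776 = 1293)
b = 5960 (b = 1293 + 4667 = 5960)
B = -5268 (B = (-11492 + 5960) + 22*(-10 + 22) = -5532 + 22*12 = -5532 + 264 = -5268)
J + B = 19600 - 5268 = 14332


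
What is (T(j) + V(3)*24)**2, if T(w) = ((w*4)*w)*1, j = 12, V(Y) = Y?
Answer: 419904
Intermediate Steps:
T(w) = 4*w**2 (T(w) = ((4*w)*w)*1 = (4*w**2)*1 = 4*w**2)
(T(j) + V(3)*24)**2 = (4*12**2 + 3*24)**2 = (4*144 + 72)**2 = (576 + 72)**2 = 648**2 = 419904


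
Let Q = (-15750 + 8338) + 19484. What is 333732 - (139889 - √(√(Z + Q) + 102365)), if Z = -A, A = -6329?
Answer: 193843 + √(102365 + √18401) ≈ 1.9416e+5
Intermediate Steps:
Z = 6329 (Z = -1*(-6329) = 6329)
Q = 12072 (Q = -7412 + 19484 = 12072)
333732 - (139889 - √(√(Z + Q) + 102365)) = 333732 - (139889 - √(√(6329 + 12072) + 102365)) = 333732 - (139889 - √(√18401 + 102365)) = 333732 - (139889 - √(102365 + √18401)) = 333732 + (-139889 + √(102365 + √18401)) = 193843 + √(102365 + √18401)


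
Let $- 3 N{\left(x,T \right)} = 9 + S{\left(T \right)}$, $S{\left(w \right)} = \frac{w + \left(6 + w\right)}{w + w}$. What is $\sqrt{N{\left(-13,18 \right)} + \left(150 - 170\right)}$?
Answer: $\frac{i \sqrt{842}}{6} \approx 4.8362 i$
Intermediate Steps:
$S{\left(w \right)} = \frac{6 + 2 w}{2 w}$
$N{\left(x,T \right)} = -3 - \frac{3 + T}{3 T}$ ($N{\left(x,T \right)} = - \frac{9 + \frac{3 + T}{T}}{3} = -3 - \frac{3 + T}{3 T}$)
$\sqrt{N{\left(-13,18 \right)} + \left(150 - 170\right)} = \sqrt{\left(- \frac{10}{3} - \frac{1}{18}\right) + \left(150 - 170\right)} = \sqrt{\left(- \frac{10}{3} - \frac{1}{18}\right) - 20} = \sqrt{- \frac{61}{18} - 20} = \sqrt{- \frac{421}{18}} = \frac{i \sqrt{842}}{6}$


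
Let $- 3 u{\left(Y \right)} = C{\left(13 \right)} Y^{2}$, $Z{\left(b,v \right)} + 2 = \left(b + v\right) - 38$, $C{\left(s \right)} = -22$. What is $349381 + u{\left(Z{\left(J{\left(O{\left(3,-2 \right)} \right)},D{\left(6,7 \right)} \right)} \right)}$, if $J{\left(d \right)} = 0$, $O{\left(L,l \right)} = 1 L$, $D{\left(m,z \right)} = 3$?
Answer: $\frac{1078261}{3} \approx 3.5942 \cdot 10^{5}$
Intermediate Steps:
$O{\left(L,l \right)} = L$
$Z{\left(b,v \right)} = -40 + b + v$ ($Z{\left(b,v \right)} = -2 - \left(38 - b - v\right) = -2 + \left(-38 + b + v\right) = -40 + b + v$)
$u{\left(Y \right)} = \frac{22 Y^{2}}{3}$ ($u{\left(Y \right)} = - \frac{\left(-22\right) Y^{2}}{3} = \frac{22 Y^{2}}{3}$)
$349381 + u{\left(Z{\left(J{\left(O{\left(3,-2 \right)} \right)},D{\left(6,7 \right)} \right)} \right)} = 349381 + \frac{22 \left(-40 + 0 + 3\right)^{2}}{3} = 349381 + \frac{22 \left(-37\right)^{2}}{3} = 349381 + \frac{22}{3} \cdot 1369 = 349381 + \frac{30118}{3} = \frac{1078261}{3}$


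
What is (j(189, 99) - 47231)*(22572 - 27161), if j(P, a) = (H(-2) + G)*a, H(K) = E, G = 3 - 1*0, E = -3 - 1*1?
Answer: 217197370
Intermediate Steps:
E = -4 (E = -3 - 1 = -4)
G = 3 (G = 3 + 0 = 3)
H(K) = -4
j(P, a) = -a (j(P, a) = (-4 + 3)*a = -a)
(j(189, 99) - 47231)*(22572 - 27161) = (-1*99 - 47231)*(22572 - 27161) = (-99 - 47231)*(-4589) = -47330*(-4589) = 217197370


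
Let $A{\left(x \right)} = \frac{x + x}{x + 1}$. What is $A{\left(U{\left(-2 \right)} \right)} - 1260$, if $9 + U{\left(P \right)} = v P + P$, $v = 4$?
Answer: $- \frac{11321}{9} \approx -1257.9$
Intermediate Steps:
$U{\left(P \right)} = -9 + 5 P$ ($U{\left(P \right)} = -9 + \left(4 P + P\right) = -9 + 5 P$)
$A{\left(x \right)} = \frac{2 x}{1 + x}$
$A{\left(U{\left(-2 \right)} \right)} - 1260 = \frac{2 \left(-9 + 5 \left(-2\right)\right)}{1 + \left(-9 + 5 \left(-2\right)\right)} - 1260 = \frac{2 \left(-9 - 10\right)}{1 - 19} - 1260 = 2 \left(-19\right) \frac{1}{1 - 19} - 1260 = 2 \left(-19\right) \frac{1}{-18} - 1260 = 2 \left(-19\right) \left(- \frac{1}{18}\right) - 1260 = \frac{19}{9} - 1260 = - \frac{11321}{9}$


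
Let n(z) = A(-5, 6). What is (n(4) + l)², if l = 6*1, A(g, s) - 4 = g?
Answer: 25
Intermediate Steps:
A(g, s) = 4 + g
n(z) = -1 (n(z) = 4 - 5 = -1)
l = 6
(n(4) + l)² = (-1 + 6)² = 5² = 25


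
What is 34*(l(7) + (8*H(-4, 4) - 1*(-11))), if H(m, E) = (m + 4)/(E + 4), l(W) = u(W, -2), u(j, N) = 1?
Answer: 408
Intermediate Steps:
l(W) = 1
H(m, E) = (4 + m)/(4 + E)
34*(l(7) + (8*H(-4, 4) - 1*(-11))) = 34*(1 + (8*((4 - 4)/(4 + 4)) - 1*(-11))) = 34*(1 + (8*(0/8) + 11)) = 34*(1 + (8*((⅛)*0) + 11)) = 34*(1 + (8*0 + 11)) = 34*(1 + (0 + 11)) = 34*(1 + 11) = 34*12 = 408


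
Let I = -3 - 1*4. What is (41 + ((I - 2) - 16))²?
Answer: 256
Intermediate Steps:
I = -7 (I = -3 - 4 = -7)
(41 + ((I - 2) - 16))² = (41 + ((-7 - 2) - 16))² = (41 + (-9 - 16))² = (41 - 25)² = 16² = 256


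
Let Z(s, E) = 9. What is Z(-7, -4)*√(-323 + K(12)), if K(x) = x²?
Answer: 9*I*√179 ≈ 120.41*I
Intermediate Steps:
Z(-7, -4)*√(-323 + K(12)) = 9*√(-323 + 12²) = 9*√(-323 + 144) = 9*√(-179) = 9*(I*√179) = 9*I*√179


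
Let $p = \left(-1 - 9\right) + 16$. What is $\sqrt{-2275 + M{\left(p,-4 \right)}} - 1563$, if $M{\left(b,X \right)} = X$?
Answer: $-1563 + i \sqrt{2279} \approx -1563.0 + 47.739 i$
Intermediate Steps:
$p = 6$ ($p = -10 + 16 = 6$)
$\sqrt{-2275 + M{\left(p,-4 \right)}} - 1563 = \sqrt{-2275 - 4} - 1563 = \sqrt{-2279} - 1563 = i \sqrt{2279} - 1563 = -1563 + i \sqrt{2279}$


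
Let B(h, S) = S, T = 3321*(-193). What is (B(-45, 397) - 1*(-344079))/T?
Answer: -344476/640953 ≈ -0.53744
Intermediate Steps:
T = -640953
(B(-45, 397) - 1*(-344079))/T = (397 - 1*(-344079))/(-640953) = (397 + 344079)*(-1/640953) = 344476*(-1/640953) = -344476/640953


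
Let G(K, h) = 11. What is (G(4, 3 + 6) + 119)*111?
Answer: 14430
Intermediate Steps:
(G(4, 3 + 6) + 119)*111 = (11 + 119)*111 = 130*111 = 14430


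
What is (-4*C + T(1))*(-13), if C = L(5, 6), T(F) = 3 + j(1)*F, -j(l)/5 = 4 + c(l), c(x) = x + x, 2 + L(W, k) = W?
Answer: 507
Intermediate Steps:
L(W, k) = -2 + W
c(x) = 2*x
j(l) = -20 - 10*l (j(l) = -5*(4 + 2*l) = -20 - 10*l)
T(F) = 3 - 30*F (T(F) = 3 + (-20 - 10*1)*F = 3 + (-20 - 10)*F = 3 - 30*F)
C = 3 (C = -2 + 5 = 3)
(-4*C + T(1))*(-13) = (-4*3 + (3 - 30*1))*(-13) = (-12 + (3 - 30))*(-13) = (-12 - 27)*(-13) = -39*(-13) = 507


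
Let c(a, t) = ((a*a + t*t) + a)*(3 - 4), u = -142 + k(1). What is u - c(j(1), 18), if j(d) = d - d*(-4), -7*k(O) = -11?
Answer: 1495/7 ≈ 213.57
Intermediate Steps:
k(O) = 11/7 (k(O) = -1/7*(-11) = 11/7)
j(d) = 5*d (j(d) = d - (-4)*d = d + 4*d = 5*d)
u = -983/7 (u = -142 + 11/7 = -983/7 ≈ -140.43)
c(a, t) = -a - a**2 - t**2 (c(a, t) = ((a**2 + t**2) + a)*(-1) = (a + a**2 + t**2)*(-1) = -a - a**2 - t**2)
u - c(j(1), 18) = -983/7 - (-5 - (5*1)**2 - 1*18**2) = -983/7 - (-1*5 - 1*5**2 - 1*324) = -983/7 - (-5 - 1*25 - 324) = -983/7 - (-5 - 25 - 324) = -983/7 - 1*(-354) = -983/7 + 354 = 1495/7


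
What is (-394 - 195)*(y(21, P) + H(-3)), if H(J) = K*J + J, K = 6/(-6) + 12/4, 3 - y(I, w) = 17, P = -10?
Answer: 13547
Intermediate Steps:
y(I, w) = -14 (y(I, w) = 3 - 1*17 = 3 - 17 = -14)
K = 2 (K = 6*(-⅙) + 12*(¼) = -1 + 3 = 2)
H(J) = 3*J (H(J) = 2*J + J = 3*J)
(-394 - 195)*(y(21, P) + H(-3)) = (-394 - 195)*(-14 + 3*(-3)) = -589*(-14 - 9) = -589*(-23) = 13547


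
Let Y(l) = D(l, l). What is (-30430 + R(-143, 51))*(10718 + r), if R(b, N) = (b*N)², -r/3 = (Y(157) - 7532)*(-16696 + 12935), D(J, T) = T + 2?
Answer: -4421572502971379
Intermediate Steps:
D(J, T) = 2 + T
Y(l) = 2 + l
r = -83189559 (r = -3*((2 + 157) - 7532)*(-16696 + 12935) = -3*(159 - 7532)*(-3761) = -(-22119)*(-3761) = -3*27729853 = -83189559)
R(b, N) = N²*b² (R(b, N) = (N*b)² = N²*b²)
(-30430 + R(-143, 51))*(10718 + r) = (-30430 + 51²*(-143)²)*(10718 - 83189559) = (-30430 + 2601*20449)*(-83178841) = (-30430 + 53187849)*(-83178841) = 53157419*(-83178841) = -4421572502971379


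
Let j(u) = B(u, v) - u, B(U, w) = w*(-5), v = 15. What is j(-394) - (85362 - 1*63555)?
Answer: -21488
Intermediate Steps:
B(U, w) = -5*w
j(u) = -75 - u (j(u) = -5*15 - u = -75 - u)
j(-394) - (85362 - 1*63555) = (-75 - 1*(-394)) - (85362 - 1*63555) = (-75 + 394) - (85362 - 63555) = 319 - 1*21807 = 319 - 21807 = -21488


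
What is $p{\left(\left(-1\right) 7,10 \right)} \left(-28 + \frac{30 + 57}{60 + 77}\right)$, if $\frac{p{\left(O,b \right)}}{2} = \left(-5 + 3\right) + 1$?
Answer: $\frac{7498}{137} \approx 54.73$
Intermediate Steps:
$p{\left(O,b \right)} = -2$ ($p{\left(O,b \right)} = 2 \left(\left(-5 + 3\right) + 1\right) = 2 \left(-2 + 1\right) = 2 \left(-1\right) = -2$)
$p{\left(\left(-1\right) 7,10 \right)} \left(-28 + \frac{30 + 57}{60 + 77}\right) = - 2 \left(-28 + \frac{30 + 57}{60 + 77}\right) = - 2 \left(-28 + \frac{87}{137}\right) = \left(-2\right) \left(- \frac{3749}{137}\right) = \frac{7498}{137}$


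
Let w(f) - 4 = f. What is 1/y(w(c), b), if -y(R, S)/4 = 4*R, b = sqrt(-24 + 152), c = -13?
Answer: 1/144 ≈ 0.0069444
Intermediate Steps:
w(f) = 4 + f
b = 8*sqrt(2) (b = sqrt(128) = 8*sqrt(2) ≈ 11.314)
y(R, S) = -16*R
1/y(w(c), b) = 1/(-16*(4 - 13)) = 1/(-16*(-9)) = 1/144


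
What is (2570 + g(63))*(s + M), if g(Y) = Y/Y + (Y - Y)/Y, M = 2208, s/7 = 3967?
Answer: 77070867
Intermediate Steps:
s = 27769 (s = 7*3967 = 27769)
g(Y) = 1 (g(Y) = 1 + 0/Y = 1 + 0 = 1)
(2570 + g(63))*(s + M) = (2570 + 1)*(27769 + 2208) = 2571*29977 = 77070867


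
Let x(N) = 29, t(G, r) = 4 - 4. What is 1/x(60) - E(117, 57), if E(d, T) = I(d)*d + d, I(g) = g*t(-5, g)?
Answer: -3392/29 ≈ -116.97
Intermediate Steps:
t(G, r) = 0
I(g) = 0 (I(g) = g*0 = 0)
E(d, T) = d (E(d, T) = 0*d + d = 0 + d = d)
1/x(60) - E(117, 57) = 1/29 - 1*117 = 1/29 - 117 = -3392/29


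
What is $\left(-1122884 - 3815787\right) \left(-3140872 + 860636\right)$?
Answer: $11261335406356$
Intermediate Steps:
$\left(-1122884 - 3815787\right) \left(-3140872 + 860636\right) = \left(-4938671\right) \left(-2280236\right) = 11261335406356$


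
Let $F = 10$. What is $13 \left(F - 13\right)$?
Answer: $-39$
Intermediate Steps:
$13 \left(F - 13\right) = 13 \left(10 - 13\right) = 13 \left(-3\right) = -39$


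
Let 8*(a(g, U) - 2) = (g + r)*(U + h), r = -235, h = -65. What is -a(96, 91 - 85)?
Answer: -8217/8 ≈ -1027.1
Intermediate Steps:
a(g, U) = 2 + (-235 + g)*(-65 + U)/8 (a(g, U) = 2 + ((g - 235)*(U - 65))/8 = 2 + ((-235 + g)*(-65 + U))/8 = 2 + (-235 + g)*(-65 + U)/8)
-a(96, 91 - 85) = -(15291/8 - 235*(91 - 85)/8 - 65/8*96 + (⅛)*(91 - 85)*96) = -(15291/8 - 235/8*6 - 780 + (⅛)*6*96) = -(15291/8 - 705/4 - 780 + 72) = -1*8217/8 = -8217/8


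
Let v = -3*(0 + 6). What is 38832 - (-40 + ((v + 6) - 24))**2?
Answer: 33056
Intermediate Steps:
v = -18 (v = -3*6 = -18)
38832 - (-40 + ((v + 6) - 24))**2 = 38832 - (-40 + ((-18 + 6) - 24))**2 = 38832 - (-40 + (-12 - 24))**2 = 38832 - (-40 - 36)**2 = 38832 - 1*(-76)**2 = 38832 - 1*5776 = 38832 - 5776 = 33056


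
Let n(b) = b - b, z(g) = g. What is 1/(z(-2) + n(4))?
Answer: -½ ≈ -0.50000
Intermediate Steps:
n(b) = 0
1/(z(-2) + n(4)) = 1/(-2 + 0) = 1/(-2) = -½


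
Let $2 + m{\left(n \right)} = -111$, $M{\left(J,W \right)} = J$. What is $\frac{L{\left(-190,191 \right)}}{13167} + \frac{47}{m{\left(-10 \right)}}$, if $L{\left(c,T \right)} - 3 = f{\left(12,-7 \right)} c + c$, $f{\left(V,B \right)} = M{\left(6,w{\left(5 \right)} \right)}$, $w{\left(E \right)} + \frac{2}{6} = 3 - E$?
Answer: $- \frac{768800}{1487871} \approx -0.51671$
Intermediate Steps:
$w{\left(E \right)} = \frac{8}{3} - E$ ($w{\left(E \right)} = - \frac{1}{3} - \left(-3 + E\right) = \frac{8}{3} - E$)
$f{\left(V,B \right)} = 6$
$L{\left(c,T \right)} = 3 + 7 c$ ($L{\left(c,T \right)} = 3 + \left(6 c + c\right) = 3 + 7 c$)
$m{\left(n \right)} = -113$ ($m{\left(n \right)} = -2 - 111 = -113$)
$\frac{L{\left(-190,191 \right)}}{13167} + \frac{47}{m{\left(-10 \right)}} = \frac{3 + 7 \left(-190\right)}{13167} + \frac{47}{-113} = \left(3 - 1330\right) \frac{1}{13167} + 47 \left(- \frac{1}{113}\right) = \left(-1327\right) \frac{1}{13167} - \frac{47}{113} = - \frac{1327}{13167} - \frac{47}{113} = - \frac{768800}{1487871}$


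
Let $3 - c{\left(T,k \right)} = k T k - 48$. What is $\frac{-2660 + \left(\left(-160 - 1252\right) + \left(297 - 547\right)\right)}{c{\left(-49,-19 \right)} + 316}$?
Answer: $- \frac{2161}{9028} \approx -0.23937$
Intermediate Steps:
$c{\left(T,k \right)} = 51 - T k^{2}$ ($c{\left(T,k \right)} = 3 - \left(k T k - 48\right) = 3 - \left(T k k - 48\right) = 3 - \left(T k^{2} - 48\right) = 3 - \left(-48 + T k^{2}\right) = 51 - T k^{2}$)
$\frac{-2660 + \left(\left(-160 - 1252\right) + \left(297 - 547\right)\right)}{c{\left(-49,-19 \right)} + 316} = \frac{-2660 + \left(\left(-160 - 1252\right) + \left(297 - 547\right)\right)}{\left(51 - - 49 \left(-19\right)^{2}\right) + 316} = \frac{-2660 + \left(-1412 + \left(297 - 547\right)\right)}{\left(51 - \left(-49\right) 361\right) + 316} = \frac{-2660 - 1662}{\left(51 + 17689\right) + 316} = \frac{-2660 - 1662}{17740 + 316} = - \frac{4322}{18056} = \left(-4322\right) \frac{1}{18056} = - \frac{2161}{9028}$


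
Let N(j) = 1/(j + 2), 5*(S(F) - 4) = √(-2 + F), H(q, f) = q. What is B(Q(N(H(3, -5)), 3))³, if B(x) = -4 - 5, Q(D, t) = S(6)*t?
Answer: -729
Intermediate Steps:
S(F) = 4 + √(-2 + F)/5
N(j) = 1/(2 + j)
Q(D, t) = 22*t/5 (Q(D, t) = (4 + √(-2 + 6)/5)*t = (4 + √4/5)*t = (4 + (⅕)*2)*t = (4 + ⅖)*t = 22*t/5)
B(x) = -9
B(Q(N(H(3, -5)), 3))³ = (-9)³ = -729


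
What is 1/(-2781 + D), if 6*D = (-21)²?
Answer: -2/5415 ≈ -0.00036934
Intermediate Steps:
D = 147/2 (D = (⅙)*(-21)² = (⅙)*441 = 147/2 ≈ 73.500)
1/(-2781 + D) = 1/(-2781 + 147/2) = 1/(-5415/2) = -2/5415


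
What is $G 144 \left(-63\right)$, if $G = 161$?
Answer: $-1460592$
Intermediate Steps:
$G 144 \left(-63\right) = 161 \cdot 144 \left(-63\right) = 23184 \left(-63\right) = -1460592$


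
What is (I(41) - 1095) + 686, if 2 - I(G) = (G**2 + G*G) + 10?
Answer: -3779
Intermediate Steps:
I(G) = -8 - 2*G**2 (I(G) = 2 - ((G**2 + G*G) + 10) = 2 - ((G**2 + G**2) + 10) = 2 - (2*G**2 + 10) = 2 - (10 + 2*G**2) = 2 + (-10 - 2*G**2) = -8 - 2*G**2)
(I(41) - 1095) + 686 = ((-8 - 2*41**2) - 1095) + 686 = ((-8 - 2*1681) - 1095) + 686 = ((-8 - 3362) - 1095) + 686 = (-3370 - 1095) + 686 = -4465 + 686 = -3779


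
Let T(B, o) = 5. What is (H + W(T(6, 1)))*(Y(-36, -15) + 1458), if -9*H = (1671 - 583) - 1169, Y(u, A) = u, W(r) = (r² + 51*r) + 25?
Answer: 446508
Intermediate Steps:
W(r) = 25 + r² + 51*r
H = 9 (H = -((1671 - 583) - 1169)/9 = -(1088 - 1169)/9 = -⅑*(-81) = 9)
(H + W(T(6, 1)))*(Y(-36, -15) + 1458) = (9 + (25 + 5² + 51*5))*(-36 + 1458) = (9 + (25 + 25 + 255))*1422 = (9 + 305)*1422 = 314*1422 = 446508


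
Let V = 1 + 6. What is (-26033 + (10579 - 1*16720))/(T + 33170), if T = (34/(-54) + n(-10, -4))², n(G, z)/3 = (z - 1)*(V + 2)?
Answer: -11727423/18795587 ≈ -0.62395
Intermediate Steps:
V = 7
n(G, z) = -27 + 27*z (n(G, z) = 3*((z - 1)*(7 + 2)) = 3*((-1 + z)*9) = 3*(-9 + 9*z) = -27 + 27*z)
T = 13410244/729 (T = (34/(-54) + (-27 + 27*(-4)))² = (34*(-1/54) + (-27 - 108))² = (-17/27 - 135)² = (-3662/27)² = 13410244/729 ≈ 18395.)
(-26033 + (10579 - 1*16720))/(T + 33170) = (-26033 + (10579 - 1*16720))/(13410244/729 + 33170) = (-26033 + (10579 - 16720))/(37591174/729) = (-26033 - 6141)*(729/37591174) = -32174*729/37591174 = -11727423/18795587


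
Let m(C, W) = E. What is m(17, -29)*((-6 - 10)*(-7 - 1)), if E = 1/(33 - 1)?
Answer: 4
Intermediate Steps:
E = 1/32 ≈ 0.031250
m(C, W) = 1/32
m(17, -29)*((-6 - 10)*(-7 - 1)) = ((-6 - 10)*(-7 - 1))/32 = (-16*(-8))/32 = (1/32)*128 = 4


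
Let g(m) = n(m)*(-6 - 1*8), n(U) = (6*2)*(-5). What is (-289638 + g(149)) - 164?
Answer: -288962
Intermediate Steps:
n(U) = -60 (n(U) = 12*(-5) = -60)
g(m) = 840 (g(m) = -60*(-6 - 1*8) = -60*(-6 - 8) = -60*(-14) = 840)
(-289638 + g(149)) - 164 = (-289638 + 840) - 164 = -288798 - 164 = -288962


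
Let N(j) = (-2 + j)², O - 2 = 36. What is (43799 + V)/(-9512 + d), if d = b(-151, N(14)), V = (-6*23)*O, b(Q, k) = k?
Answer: -38555/9368 ≈ -4.1156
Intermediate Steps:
O = 38 (O = 2 + 36 = 38)
V = -5244 (V = -6*23*38 = -138*38 = -5244)
d = 144 (d = (-2 + 14)² = 12² = 144)
(43799 + V)/(-9512 + d) = (43799 - 5244)/(-9512 + 144) = 38555/(-9368) = 38555*(-1/9368) = -38555/9368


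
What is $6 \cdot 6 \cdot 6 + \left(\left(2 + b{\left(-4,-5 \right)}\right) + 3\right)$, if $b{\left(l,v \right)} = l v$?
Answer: $241$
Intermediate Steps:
$6 \cdot 6 \cdot 6 + \left(\left(2 + b{\left(-4,-5 \right)}\right) + 3\right) = 6 \cdot 6 \cdot 6 + \left(\left(2 - -20\right) + 3\right) = 36 \cdot 6 + \left(\left(2 + 20\right) + 3\right) = 216 + \left(22 + 3\right) = 216 + 25 = 241$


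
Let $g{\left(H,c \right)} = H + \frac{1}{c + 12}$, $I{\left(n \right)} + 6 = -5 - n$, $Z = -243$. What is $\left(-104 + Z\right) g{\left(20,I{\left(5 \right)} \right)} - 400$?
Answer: $- \frac{29013}{4} \approx -7253.3$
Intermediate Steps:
$I{\left(n \right)} = -11 - n$ ($I{\left(n \right)} = -6 - \left(5 + n\right) = -11 - n$)
$g{\left(H,c \right)} = H + \frac{1}{12 + c}$
$\left(-104 + Z\right) g{\left(20,I{\left(5 \right)} \right)} - 400 = \left(-104 - 243\right) \frac{1 + 12 \cdot 20 + 20 \left(-11 - 5\right)}{12 - 16} - 400 = - 347 \frac{1 + 240 + 20 \left(-11 - 5\right)}{12 - 16} - 400 = - 347 \frac{1 + 240 + 20 \left(-16\right)}{12 - 16} - 400 = - 347 \frac{1 + 240 - 320}{-4} - 400 = - 347 \left(\left(- \frac{1}{4}\right) \left(-79\right)\right) - 400 = \left(-347\right) \frac{79}{4} - 400 = - \frac{27413}{4} - 400 = - \frac{29013}{4}$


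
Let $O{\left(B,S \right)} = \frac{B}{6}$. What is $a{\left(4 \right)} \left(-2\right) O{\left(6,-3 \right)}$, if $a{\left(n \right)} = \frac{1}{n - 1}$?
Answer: $- \frac{2}{3} \approx -0.66667$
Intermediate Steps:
$a{\left(n \right)} = \frac{1}{-1 + n}$
$O{\left(B,S \right)} = \frac{B}{6}$ ($O{\left(B,S \right)} = B \frac{1}{6} = \frac{B}{6}$)
$a{\left(4 \right)} \left(-2\right) O{\left(6,-3 \right)} = \frac{1}{-1 + 4} \left(-2\right) \frac{1}{6} \cdot 6 = \frac{1}{3} \left(-2\right) 1 = \left(- \frac{2}{3}\right) 1 = - \frac{2}{3}$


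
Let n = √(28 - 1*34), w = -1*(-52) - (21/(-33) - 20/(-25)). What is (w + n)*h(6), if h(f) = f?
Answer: 17106/55 + 6*I*√6 ≈ 311.02 + 14.697*I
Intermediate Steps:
w = 2851/55 (w = 52 - (21*(-1/33) - 20*(-1/25)) = 52 - (-7/11 + ⅘) = 52 - 1*9/55 = 52 - 9/55 = 2851/55 ≈ 51.836)
n = I*√6 (n = √(28 - 34) = √(-6) = I*√6 ≈ 2.4495*I)
(w + n)*h(6) = (2851/55 + I*√6)*6 = 17106/55 + 6*I*√6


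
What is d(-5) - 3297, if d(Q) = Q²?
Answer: -3272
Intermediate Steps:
d(-5) - 3297 = (-5)² - 3297 = 25 - 3297 = -3272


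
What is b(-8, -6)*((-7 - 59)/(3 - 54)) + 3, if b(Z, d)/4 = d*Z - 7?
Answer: 3659/17 ≈ 215.24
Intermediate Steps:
b(Z, d) = -28 + 4*Z*d (b(Z, d) = 4*(d*Z - 7) = 4*(Z*d - 7) = 4*(-7 + Z*d) = -28 + 4*Z*d)
b(-8, -6)*((-7 - 59)/(3 - 54)) + 3 = (-28 + 4*(-8)*(-6))*((-7 - 59)/(3 - 54)) + 3 = (-28 + 192)*(-66/(-51)) + 3 = 164*(-66*(-1/51)) + 3 = 164*(22/17) + 3 = 3608/17 + 3 = 3659/17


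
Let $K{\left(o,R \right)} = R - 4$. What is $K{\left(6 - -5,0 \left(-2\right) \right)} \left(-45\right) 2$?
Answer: $360$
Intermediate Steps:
$K{\left(o,R \right)} = -4 + R$ ($K{\left(o,R \right)} = R - 4 = -4 + R$)
$K{\left(6 - -5,0 \left(-2\right) \right)} \left(-45\right) 2 = \left(-4 + 0 \left(-2\right)\right) \left(-45\right) 2 = \left(-4 + 0\right) \left(-45\right) 2 = \left(-4\right) \left(-45\right) 2 = 180 \cdot 2 = 360$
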